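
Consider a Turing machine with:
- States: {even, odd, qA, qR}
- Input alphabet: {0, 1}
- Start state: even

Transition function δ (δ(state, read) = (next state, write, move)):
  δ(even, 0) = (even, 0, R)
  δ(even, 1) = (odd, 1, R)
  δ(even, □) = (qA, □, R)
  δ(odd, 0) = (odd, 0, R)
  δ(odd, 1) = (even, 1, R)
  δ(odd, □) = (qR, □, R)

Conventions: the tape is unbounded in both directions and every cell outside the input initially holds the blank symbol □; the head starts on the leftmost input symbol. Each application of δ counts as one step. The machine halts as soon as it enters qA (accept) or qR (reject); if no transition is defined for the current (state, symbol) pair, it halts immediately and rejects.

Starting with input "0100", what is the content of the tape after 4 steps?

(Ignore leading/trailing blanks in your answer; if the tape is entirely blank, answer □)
Step 0: [even]0100 (head at position 0)
Step 1: δ(even, 0) = (even, 0, R)  ⊢  0[even]100 (head at position 1)
Step 2: δ(even, 1) = (odd, 1, R)  ⊢  01[odd]00 (head at position 2)
Step 3: δ(odd, 0) = (odd, 0, R)  ⊢  010[odd]0 (head at position 3)
Step 4: δ(odd, 0) = (odd, 0, R)  ⊢  0100[odd]□ (head at position 4)
Tape after 4 steps (ignoring surrounding blanks): 0100

Final answer: Tape: 0100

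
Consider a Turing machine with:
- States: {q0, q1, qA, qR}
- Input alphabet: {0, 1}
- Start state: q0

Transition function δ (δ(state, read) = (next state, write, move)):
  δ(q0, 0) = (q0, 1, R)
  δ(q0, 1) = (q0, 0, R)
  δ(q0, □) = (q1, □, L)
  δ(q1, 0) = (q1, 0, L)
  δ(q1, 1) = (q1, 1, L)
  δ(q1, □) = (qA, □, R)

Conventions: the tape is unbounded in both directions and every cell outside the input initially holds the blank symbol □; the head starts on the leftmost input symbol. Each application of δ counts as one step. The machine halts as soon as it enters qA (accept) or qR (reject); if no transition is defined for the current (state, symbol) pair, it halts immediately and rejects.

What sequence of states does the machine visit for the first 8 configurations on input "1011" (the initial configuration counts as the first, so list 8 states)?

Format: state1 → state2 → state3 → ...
Step 0: [q0]1011 (head at position 0)
Step 1: δ(q0, 1) = (q0, 0, R)  ⊢  0[q0]011 (head at position 1)
Step 2: δ(q0, 0) = (q0, 1, R)  ⊢  01[q0]11 (head at position 2)
Step 3: δ(q0, 1) = (q0, 0, R)  ⊢  010[q0]1 (head at position 3)
Step 4: δ(q0, 1) = (q0, 0, R)  ⊢  0100[q0]□ (head at position 4)
Step 5: δ(q0, □) = (q1, □, L)  ⊢  010[q1]0□ (head at position 3)
Step 6: δ(q1, 0) = (q1, 0, L)  ⊢  01[q1]00□ (head at position 2)
Step 7: δ(q1, 0) = (q1, 0, L)  ⊢  0[q1]100□ (head at position 1)
Reading off the states of these 8 configurations: q0 → q0 → q0 → q0 → q0 → q1 → q1 → q1

Final answer: q0 → q0 → q0 → q0 → q0 → q1 → q1 → q1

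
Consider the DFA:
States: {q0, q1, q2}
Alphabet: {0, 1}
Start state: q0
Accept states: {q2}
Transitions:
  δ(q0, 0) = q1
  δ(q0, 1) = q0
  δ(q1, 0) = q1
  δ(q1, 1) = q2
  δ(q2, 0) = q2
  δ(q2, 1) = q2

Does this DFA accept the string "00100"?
Processing string "00100":
  q0 --0--> q1
  q1 --0--> q1
  q1 --1--> q2
  q2 --0--> q2
  q2 --0--> q2
Final state: q2
Accept states: {q2}
q2 is an accept state, so the string is accepted.

Final answer: Yes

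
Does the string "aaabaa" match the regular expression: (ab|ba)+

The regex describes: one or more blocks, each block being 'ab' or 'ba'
No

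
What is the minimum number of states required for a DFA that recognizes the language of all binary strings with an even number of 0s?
Language: binary strings with an even number of 0s
Lower bound (Myhill–Nerode): the prefixes ε, 0 are pairwise distinguishable:
  ε vs 0: suffix ε distinguishes them (ε has zero 0s (accepted), 0 has one 0 (rejected))
So any DFA needs at least 2 states.
Upper bound: a DFA with 2 states exists (one state per class above).
Minimum states: 2

Final answer: 2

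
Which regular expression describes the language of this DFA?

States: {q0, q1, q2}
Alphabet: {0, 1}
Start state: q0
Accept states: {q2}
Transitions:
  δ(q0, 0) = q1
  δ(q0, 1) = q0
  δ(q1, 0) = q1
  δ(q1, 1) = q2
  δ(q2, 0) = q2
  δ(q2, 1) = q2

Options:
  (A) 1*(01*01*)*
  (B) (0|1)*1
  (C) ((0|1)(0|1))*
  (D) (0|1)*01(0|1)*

Testing sample strings against the DFA:
  '011' -> accepted
  '111' -> rejected
  '00' -> rejected
  '110' -> rejected
Checking each option for a counterexample:
  (A) 1*(01*01*)*: ε is rejected by the DFA but matches the regex → eliminated
  (B) (0|1)*1: '1' is rejected by the DFA but matches the regex → eliminated
  (C) ((0|1)(0|1))*: ε is rejected by the DFA but matches the regex → eliminated
  (D) (0|1)*01(0|1)*: agrees with the DFA on all strings of length ≤ 4
Only (D) (0|1)*01(0|1)* is consistent with the DFA.

Final answer: (D) (0|1)*01(0|1)*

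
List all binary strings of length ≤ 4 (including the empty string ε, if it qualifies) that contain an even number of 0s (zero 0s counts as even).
Checking every binary string of length 0 to 4:
  Length 0: accepted: ε | rejected: (none)
  Length 1: accepted: 1 | rejected: 0
  Length 2: accepted: 00, 11 | rejected: 01, 10
  Length 3: accepted: 001, 010, 100, 111 | rejected: 000, 011, 101, 110
  Length 4: accepted: 0000, 0011, 0101, 0110, 1001, 1010, 1100, 1111 | rejected: 0001, 0010, 0100, 0111, 1000, 1011, 1101, 1110
Total: 16 string(s).

Final answer: ε, 1, 00, 11, 001, 010, 100, 111, 0000, 0011, 0101, 0110, 1001, 1010, 1100, 1111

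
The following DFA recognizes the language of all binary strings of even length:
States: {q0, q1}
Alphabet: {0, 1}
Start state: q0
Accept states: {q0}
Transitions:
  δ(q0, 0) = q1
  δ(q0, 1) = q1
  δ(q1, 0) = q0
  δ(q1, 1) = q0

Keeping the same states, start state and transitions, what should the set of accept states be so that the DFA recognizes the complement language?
The DFA is complete (every state has a transition on every symbol), so the complement
is recognized by the same DFA with accepting and non-accepting states swapped.
Original accept states: {q0}
Complement accept states = All states - Original accept states
= {q0, q1} - {q0}
= {q1}
Complement language: strings of ODD length

Final answer: {q1}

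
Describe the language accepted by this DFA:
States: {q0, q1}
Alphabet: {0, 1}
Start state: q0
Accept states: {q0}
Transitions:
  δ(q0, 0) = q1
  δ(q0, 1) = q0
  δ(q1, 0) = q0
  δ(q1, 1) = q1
Analyzing the DFA structure:
Start state: q0
Accept states: {q0}
Interpreting what each state remembers (checking against the transitions):
  q0: an even number of 0s has been read so far
  q1: an odd number of 0s has been read so far
  δ(q0, 0): in q0 (an even number of 0s has been read so far), after reading 0 we have: an odd number of 0s has been read so far → q1
  δ(q0, 1): in q0 (an even number of 0s has been read so far), after reading 1 we have: an even number of 0s has been read so far → q0
  δ(q1, 0): in q1 (an odd number of 0s has been read so far), after reading 0 we have: an even number of 0s has been read so far → q0
  δ(q1, 1): in q1 (an odd number of 0s has been read so far), after reading 1 we have: an odd number of 0s has been read so far → q1
A string is accepted iff it ends in {q0}, i.e. an even number of 0s has been read so far.
Language: All binary strings with an even number of 0s

Final answer: All binary strings with an even number of 0s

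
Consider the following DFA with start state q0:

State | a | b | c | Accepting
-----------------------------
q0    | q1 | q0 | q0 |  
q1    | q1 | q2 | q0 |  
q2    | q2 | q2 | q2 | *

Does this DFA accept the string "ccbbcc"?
Start in q0.
Read 'c': q0 → q0
Read 'c': q0 → q0
Read 'b': q0 → q0
Read 'b': q0 → q0
Read 'c': q0 → q0
Read 'c': q0 → q0
Final state q0 is not accepting, so the string is rejected.

Final answer: No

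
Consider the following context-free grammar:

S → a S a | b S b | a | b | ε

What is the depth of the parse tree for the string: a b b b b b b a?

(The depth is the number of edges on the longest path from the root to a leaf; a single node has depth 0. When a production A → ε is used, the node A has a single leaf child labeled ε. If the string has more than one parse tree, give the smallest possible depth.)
The string has even length 8, so its (unique) parse tree peels off matching outer symbols: S → a S a, S → b S b, S → b S b, S → b S b, and finally S → ε for the empty middle.
The S nodes are at depths 0..4; the ε leaf under the innermost S is at depth 5 (terminal leaves are at depths 1..4).
Depth = 5.

Final answer: 5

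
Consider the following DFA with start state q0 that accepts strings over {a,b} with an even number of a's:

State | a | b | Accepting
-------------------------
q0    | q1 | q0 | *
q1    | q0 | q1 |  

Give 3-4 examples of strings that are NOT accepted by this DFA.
Any strings that end in a non-accepting state work; for example:
"a": q0 → q1; q1 is not accepting → rejected
"abb": q0 → q1 → q1 → q1; q1 is not accepting → rejected
"aaba": q0 → q1 → q0 → q0 → q1; q1 is not accepting → rejected
"bbba": q0 → q0 → q0 → q0 → q1; q1 is not accepting → rejected

Final answer: "a", "abb", "aaba", "bbba"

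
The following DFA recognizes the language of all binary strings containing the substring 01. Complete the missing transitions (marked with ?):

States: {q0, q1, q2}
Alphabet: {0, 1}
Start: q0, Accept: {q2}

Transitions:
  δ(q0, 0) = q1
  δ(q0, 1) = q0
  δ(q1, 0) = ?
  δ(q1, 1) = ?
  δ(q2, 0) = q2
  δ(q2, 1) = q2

What each state remembers (consistent with the given transitions and accept states):
  q0: 01 not seen yet and the last symbol was not 0
  q1: 01 not seen yet and the last symbol was 0
  q2: the substring 01 has already been seen
Filling in the missing entries:
  δ(q1, 0): in q1 (01 not seen yet and the last symbol was 0), after reading 0 we have: 01 not seen yet and the last symbol was 0 → q1
  δ(q1, 1): in q1 (01 not seen yet and the last symbol was 0), after reading 1 we have: the substring 01 has already been seen → q2

Final answer: δ(q1, 0) = q1; δ(q1, 1) = q2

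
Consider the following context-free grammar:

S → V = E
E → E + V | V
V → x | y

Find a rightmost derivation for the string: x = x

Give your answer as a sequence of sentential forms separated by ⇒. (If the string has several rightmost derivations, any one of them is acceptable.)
Start with S.
Step 1: the rightmost non-terminal is S; apply S → V = E:  V = E
Step 2: the rightmost non-terminal is E; apply E → V:  V = V
Step 3: the rightmost non-terminal is V; apply V → x:  V = x
Step 4: the rightmost non-terminal is V; apply V → x:  x = x

Final answer: S ⇒ V = E ⇒ V = V ⇒ V = x ⇒ x = x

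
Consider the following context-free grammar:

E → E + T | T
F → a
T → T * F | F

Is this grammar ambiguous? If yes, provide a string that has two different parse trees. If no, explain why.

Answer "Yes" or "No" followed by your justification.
This is the standard stratified expression grammar: '+' is introduced only by the left-recursive rule E → E + T and '*' only by the left-recursive rule T → T * F, with F → a. For any string, the last '+' must be the one produced at the root E (everything after it is a T containing no '+'), and likewise within each T the last '*' is produced at its root. This fixes the parse tree uniquely (left-associative, '*' binding tighter than '+'), so every string has exactly one parse tree.

Final answer: No - the grammar is unambiguous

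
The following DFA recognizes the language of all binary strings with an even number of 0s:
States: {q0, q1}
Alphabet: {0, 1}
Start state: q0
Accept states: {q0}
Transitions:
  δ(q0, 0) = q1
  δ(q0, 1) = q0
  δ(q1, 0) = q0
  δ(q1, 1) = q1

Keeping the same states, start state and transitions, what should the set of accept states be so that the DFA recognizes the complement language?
The DFA is complete (every state has a transition on every symbol), so the complement
is recognized by the same DFA with accepting and non-accepting states swapped.
Original accept states: {q0}
Complement accept states = All states - Original accept states
= {q0, q1} - {q0}
= {q1}
Complement language: strings with an ODD number of 0s

Final answer: {q1}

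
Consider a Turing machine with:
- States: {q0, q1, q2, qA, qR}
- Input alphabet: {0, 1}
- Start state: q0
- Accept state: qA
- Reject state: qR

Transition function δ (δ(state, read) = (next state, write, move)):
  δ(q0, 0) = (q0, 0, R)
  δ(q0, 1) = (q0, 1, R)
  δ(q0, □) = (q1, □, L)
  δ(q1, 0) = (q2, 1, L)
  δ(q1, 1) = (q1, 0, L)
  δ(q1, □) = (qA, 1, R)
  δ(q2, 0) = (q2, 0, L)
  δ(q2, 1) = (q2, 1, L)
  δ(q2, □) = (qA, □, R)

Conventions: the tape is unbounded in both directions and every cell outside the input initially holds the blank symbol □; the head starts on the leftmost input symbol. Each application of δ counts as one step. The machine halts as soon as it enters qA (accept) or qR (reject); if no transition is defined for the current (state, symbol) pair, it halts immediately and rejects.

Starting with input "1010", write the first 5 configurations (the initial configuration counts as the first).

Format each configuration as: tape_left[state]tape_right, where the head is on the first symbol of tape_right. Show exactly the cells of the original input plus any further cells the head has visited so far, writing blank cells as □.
Step 0: [q0]1010 (head at position 0)
Step 1: δ(q0, 1) = (q0, 1, R)  ⊢  1[q0]010 (head at position 1)
Step 2: δ(q0, 0) = (q0, 0, R)  ⊢  10[q0]10 (head at position 2)
Step 3: δ(q0, 1) = (q0, 1, R)  ⊢  101[q0]0 (head at position 3)
Step 4: δ(q0, 0) = (q0, 0, R)  ⊢  1010[q0]□ (head at position 4)

Final answer: [q0]1010 ⊢ 1[q0]010 ⊢ 10[q0]10 ⊢ 101[q0]0 ⊢ 1010[q0]□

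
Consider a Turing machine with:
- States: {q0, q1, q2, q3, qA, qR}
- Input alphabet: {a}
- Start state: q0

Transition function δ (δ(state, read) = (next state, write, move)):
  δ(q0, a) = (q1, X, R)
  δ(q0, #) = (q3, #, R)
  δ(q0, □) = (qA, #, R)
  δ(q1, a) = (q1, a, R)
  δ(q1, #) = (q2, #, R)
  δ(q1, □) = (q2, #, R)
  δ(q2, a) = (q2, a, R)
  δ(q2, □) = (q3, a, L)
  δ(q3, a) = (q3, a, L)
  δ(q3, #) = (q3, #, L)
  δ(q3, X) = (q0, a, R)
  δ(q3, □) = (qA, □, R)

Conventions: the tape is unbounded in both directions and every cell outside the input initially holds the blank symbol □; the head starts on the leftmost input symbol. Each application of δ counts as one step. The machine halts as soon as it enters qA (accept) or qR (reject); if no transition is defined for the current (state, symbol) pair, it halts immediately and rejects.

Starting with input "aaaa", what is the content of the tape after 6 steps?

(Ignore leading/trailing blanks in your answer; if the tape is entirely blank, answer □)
Step 0: [q0]aaaa (head at position 0)
Step 1: δ(q0, a) = (q1, X, R)  ⊢  X[q1]aaa (head at position 1)
Step 2: δ(q1, a) = (q1, a, R)  ⊢  Xa[q1]aa (head at position 2)
Step 3: δ(q1, a) = (q1, a, R)  ⊢  Xaa[q1]a (head at position 3)
Step 4: δ(q1, a) = (q1, a, R)  ⊢  Xaaa[q1]□ (head at position 4)
Step 5: δ(q1, □) = (q2, #, R)  ⊢  Xaaa#[q2]□ (head at position 5)
Step 6: δ(q2, □) = (q3, a, L)  ⊢  Xaaa[q3]#a (head at position 4)
Tape after 6 steps (ignoring surrounding blanks): Xaaa#a

Final answer: Tape: Xaaa#a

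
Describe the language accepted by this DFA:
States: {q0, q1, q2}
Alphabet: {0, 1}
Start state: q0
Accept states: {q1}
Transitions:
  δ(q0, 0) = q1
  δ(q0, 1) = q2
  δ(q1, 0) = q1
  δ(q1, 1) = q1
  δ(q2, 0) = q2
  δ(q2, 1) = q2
Analyzing the DFA structure:
Start state: q0
Accept states: {q1}
Interpreting what each state remembers (checking against the transitions):
  q0: nothing has been read yet
  q1: the first symbol was 0
  q2: the first symbol was 1 (trap state)
  δ(q0, 0): in q0 (nothing has been read yet), after reading 0 we have: the first symbol was 0 → q1
  δ(q0, 1): in q0 (nothing has been read yet), after reading 1 we have: the first symbol was 1 (trap state) → q2
  δ(q1, 0): in q1 (the first symbol was 0), after reading 0 we have: the first symbol was 0 → q1
  δ(q1, 1): in q1 (the first symbol was 0), after reading 1 we have: the first symbol was 0 → q1
  δ(q2, 0): in q2 (the first symbol was 1 (trap state)), after reading 0 we have: the first symbol was 1 (trap state) → q2
  δ(q2, 1): in q2 (the first symbol was 1 (trap state)), after reading 1 we have: the first symbol was 1 (trap state) → q2
A string is accepted iff it ends in {q1}, i.e. the first symbol was 0.
Language: All binary strings starting with 0

Final answer: All binary strings starting with 0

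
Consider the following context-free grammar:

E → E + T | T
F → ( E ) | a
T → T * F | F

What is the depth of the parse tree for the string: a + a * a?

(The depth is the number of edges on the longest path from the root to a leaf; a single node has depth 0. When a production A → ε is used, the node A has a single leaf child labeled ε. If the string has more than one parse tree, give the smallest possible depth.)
The grammar is unambiguous; the parse tree of a + a * a is:
E → E + T at the root (depth 0).
  Left E (depth 1) → T (2) → F (3) → a (4).
  Right T (depth 1) → T * F; that T (2) → F (3) → a (4); F (2) → a (3).
The longest root-to-leaf paths have 4 edges.
Depth = 4.

Final answer: 4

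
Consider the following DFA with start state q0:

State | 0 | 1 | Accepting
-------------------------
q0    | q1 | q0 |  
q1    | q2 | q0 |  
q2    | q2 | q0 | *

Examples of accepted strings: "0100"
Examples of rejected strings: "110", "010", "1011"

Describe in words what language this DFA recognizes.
binary strings ending with '00'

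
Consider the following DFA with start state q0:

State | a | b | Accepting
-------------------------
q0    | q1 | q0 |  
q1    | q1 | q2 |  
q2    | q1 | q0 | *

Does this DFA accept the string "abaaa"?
Start in q0.
Read 'a': q0 → q1
Read 'b': q1 → q2
Read 'a': q2 → q1
Read 'a': q1 → q1
Read 'a': q1 → q1
Final state q1 is not accepting, so the string is rejected.

Final answer: No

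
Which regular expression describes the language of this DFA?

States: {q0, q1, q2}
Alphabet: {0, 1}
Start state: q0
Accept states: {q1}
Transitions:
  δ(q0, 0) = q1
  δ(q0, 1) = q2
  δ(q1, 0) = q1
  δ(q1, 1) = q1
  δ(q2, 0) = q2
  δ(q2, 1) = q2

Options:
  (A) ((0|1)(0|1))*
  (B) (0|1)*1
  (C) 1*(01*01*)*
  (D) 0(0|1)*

Testing sample strings against the DFA:
  '00110' -> accepted
  '1101' -> rejected
  '110' -> rejected
  '01' -> accepted
Checking each option for a counterexample:
  (A) ((0|1)(0|1))*: ε is rejected by the DFA but matches the regex → eliminated
  (B) (0|1)*1: '0' is accepted by the DFA but does not match the regex → eliminated
  (C) 1*(01*01*)*: ε is rejected by the DFA but matches the regex → eliminated
  (D) 0(0|1)*: agrees with the DFA on all strings of length ≤ 4
Only (D) 0(0|1)* is consistent with the DFA.

Final answer: (D) 0(0|1)*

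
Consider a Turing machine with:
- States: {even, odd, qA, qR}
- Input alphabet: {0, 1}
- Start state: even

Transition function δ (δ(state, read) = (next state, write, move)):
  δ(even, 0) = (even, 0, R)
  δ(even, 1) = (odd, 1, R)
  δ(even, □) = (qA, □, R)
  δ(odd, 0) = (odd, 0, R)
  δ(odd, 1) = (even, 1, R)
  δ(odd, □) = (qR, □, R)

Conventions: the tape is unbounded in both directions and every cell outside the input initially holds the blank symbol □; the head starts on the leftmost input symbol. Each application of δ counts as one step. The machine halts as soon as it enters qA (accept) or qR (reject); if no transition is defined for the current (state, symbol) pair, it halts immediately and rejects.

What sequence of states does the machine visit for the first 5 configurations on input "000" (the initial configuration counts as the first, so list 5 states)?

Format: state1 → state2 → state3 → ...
Step 0: [even]000 (head at position 0)
Step 1: δ(even, 0) = (even, 0, R)  ⊢  0[even]00 (head at position 1)
Step 2: δ(even, 0) = (even, 0, R)  ⊢  00[even]0 (head at position 2)
Step 3: δ(even, 0) = (even, 0, R)  ⊢  000[even]□ (head at position 3)
Step 4: δ(even, □) = (qA, □, R)  ⊢  000□[qA]□ (head at position 4)
Reading off the states of these 5 configurations: even → even → even → even → qA

Final answer: even → even → even → even → qA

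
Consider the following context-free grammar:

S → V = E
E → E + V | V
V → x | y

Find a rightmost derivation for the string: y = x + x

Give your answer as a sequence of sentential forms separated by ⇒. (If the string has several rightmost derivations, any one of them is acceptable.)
Start with S.
Step 1: the rightmost non-terminal is S; apply S → V = E:  V = E
Step 2: the rightmost non-terminal is E; apply E → E + V:  V = E + V
Step 3: the rightmost non-terminal is V; apply V → x:  V = E + x
Step 4: the rightmost non-terminal is E; apply E → V:  V = V + x
Step 5: the rightmost non-terminal is V; apply V → x:  V = x + x
Step 6: the rightmost non-terminal is V; apply V → y:  y = x + x

Final answer: S ⇒ V = E ⇒ V = E + V ⇒ V = E + x ⇒ V = V + x ⇒ V = x + x ⇒ y = x + x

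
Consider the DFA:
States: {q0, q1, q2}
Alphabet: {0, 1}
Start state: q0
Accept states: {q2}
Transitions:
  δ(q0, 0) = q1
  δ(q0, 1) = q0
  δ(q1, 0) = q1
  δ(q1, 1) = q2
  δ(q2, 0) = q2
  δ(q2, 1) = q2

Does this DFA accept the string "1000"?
Processing string "1000":
  q0 --1--> q0
  q0 --0--> q1
  q1 --0--> q1
  q1 --0--> q1
Final state: q1
Accept states: {q2}
q1 is not an accept state, so the string is rejected.

Final answer: No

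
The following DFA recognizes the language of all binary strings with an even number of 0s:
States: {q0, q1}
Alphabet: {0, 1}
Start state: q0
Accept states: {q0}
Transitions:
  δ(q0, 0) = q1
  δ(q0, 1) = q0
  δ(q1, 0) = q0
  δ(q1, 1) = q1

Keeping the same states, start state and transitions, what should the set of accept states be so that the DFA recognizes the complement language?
The DFA is complete (every state has a transition on every symbol), so the complement
is recognized by the same DFA with accepting and non-accepting states swapped.
Original accept states: {q0}
Complement accept states = All states - Original accept states
= {q0, q1} - {q0}
= {q1}
Complement language: strings with an ODD number of 0s

Final answer: {q1}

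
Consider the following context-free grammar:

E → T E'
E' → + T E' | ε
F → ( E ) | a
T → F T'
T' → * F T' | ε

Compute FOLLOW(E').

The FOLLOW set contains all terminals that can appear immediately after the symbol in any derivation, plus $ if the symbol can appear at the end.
Useful FIRST sets: FIRST(E') = {+, ε}, FIRST(T') = {*, ε} (both E' and T' are nullable).
FOLLOW(E): E is the start symbol → $; E appears in F → ( E ) followed by ')' → FOLLOW(E) = {), $}.
FOLLOW(E'): E' appears at the right end of E → T E' and of E' → + T E', so FOLLOW(E') ⊇ FOLLOW(E) (the second occurrence adds nothing new). FOLLOW(E') = {), $}.

Final answer: {$, )}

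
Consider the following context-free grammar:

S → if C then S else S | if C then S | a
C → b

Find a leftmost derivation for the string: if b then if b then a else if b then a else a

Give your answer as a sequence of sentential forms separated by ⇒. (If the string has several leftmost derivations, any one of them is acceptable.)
Start with S.
Step 1: the leftmost non-terminal is S; apply S → if C then S else S:  if C then S else S
Step 2: the leftmost non-terminal is C; apply C → b:  if b then S else S
Step 3: the leftmost non-terminal is S; apply S → if C then S:  if b then if C then S else S
Step 4: the leftmost non-terminal is C; apply C → b:  if b then if b then S else S
Step 5: the leftmost non-terminal is S; apply S → a:  if b then if b then a else S
Step 6: the leftmost non-terminal is S; apply S → if C then S else S:  if b then if b then a else if C then S else S
Step 7: the leftmost non-terminal is C; apply C → b:  if b then if b then a else if b then S else S
Step 8: the leftmost non-terminal is S; apply S → a:  if b then if b then a else if b then a else S
Step 9: the leftmost non-terminal is S; apply S → a:  if b then if b then a else if b then a else a

Final answer: S ⇒ if C then S else S ⇒ if b then S else S ⇒ if b then if C then S else S ⇒ if b then if b then S else S ⇒ if b then if b then a else S ⇒ if b then if b then a else if C then S else S ⇒ if b then if b then a else if b then S else S ⇒ if b then if b then a else if b then a else S ⇒ if b then if b then a else if b then a else a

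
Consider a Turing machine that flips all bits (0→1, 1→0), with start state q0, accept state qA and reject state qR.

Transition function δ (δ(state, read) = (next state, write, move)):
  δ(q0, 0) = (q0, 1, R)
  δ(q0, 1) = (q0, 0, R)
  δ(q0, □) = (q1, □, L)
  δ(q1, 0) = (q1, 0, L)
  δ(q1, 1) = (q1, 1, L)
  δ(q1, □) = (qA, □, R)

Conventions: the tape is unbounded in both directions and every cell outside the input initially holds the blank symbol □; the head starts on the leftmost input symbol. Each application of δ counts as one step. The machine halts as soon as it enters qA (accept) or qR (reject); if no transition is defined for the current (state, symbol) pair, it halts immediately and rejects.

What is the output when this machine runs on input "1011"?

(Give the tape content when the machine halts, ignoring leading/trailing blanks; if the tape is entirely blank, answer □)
Step 0: [q0]1011 (head at position 0)
Step 1: δ(q0, 1) = (q0, 0, R)  ⊢  0[q0]011 (head at position 1)
Step 2: δ(q0, 0) = (q0, 1, R)  ⊢  01[q0]11 (head at position 2)
Step 3: δ(q0, 1) = (q0, 0, R)  ⊢  010[q0]1 (head at position 3)
Step 4: δ(q0, 1) = (q0, 0, R)  ⊢  0100[q0]□ (head at position 4)
Step 5: δ(q0, □) = (q1, □, L)  ⊢  010[q1]0□ (head at position 3)
Step 6: δ(q1, 0) = (q1, 0, L)  ⊢  01[q1]00□ (head at position 2)
Step 7: δ(q1, 0) = (q1, 0, L)  ⊢  0[q1]100□ (head at position 1)
Step 8: δ(q1, 1) = (q1, 1, L)  ⊢  [q1]0100□ (head at position 0)
Step 9: δ(q1, 0) = (q1, 0, L)  ⊢  [q1]□0100□ (head at position -1)
Step 10: δ(q1, □) = (qA, □, R)  ⊢  □[qA]0100□ (head at position 0)
The machine is in qA, so it halts and accepts.
Tape content when halted (ignoring surrounding blanks): 0100

Final answer: Output: 0100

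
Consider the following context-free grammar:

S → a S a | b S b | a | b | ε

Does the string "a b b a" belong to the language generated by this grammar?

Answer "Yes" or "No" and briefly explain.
A derivation exists: S ⇒ a S a ⇒ a b S b a ⇒ a b b a (using S → a S a, S → b S b, then S → ε).

Final answer: Yes - a valid derivation exists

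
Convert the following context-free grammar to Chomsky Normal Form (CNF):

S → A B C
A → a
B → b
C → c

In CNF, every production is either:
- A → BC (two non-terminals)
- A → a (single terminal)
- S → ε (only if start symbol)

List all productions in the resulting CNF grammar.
The grammar has no ε-productions or unit productions to eliminate.
A → a is already in CNF (single terminal) – keep it.
B → b is already in CNF (single terminal) – keep it.
C → c is already in CNF (single terminal) – keep it.
S → A B C has 3 symbols on the right: break it into binary productions S → A X0, X0 → B C.
Resulting CNF grammar (5 productions): A → a; B → b; C → c; S → A X0; X0 → B C

Final answer: A → a; B → b; C → c; S → A X0; X0 → B C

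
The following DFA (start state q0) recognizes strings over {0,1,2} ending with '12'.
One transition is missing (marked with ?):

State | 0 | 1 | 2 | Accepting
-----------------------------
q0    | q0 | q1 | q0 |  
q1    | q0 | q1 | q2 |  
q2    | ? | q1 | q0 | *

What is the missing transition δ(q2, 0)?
q0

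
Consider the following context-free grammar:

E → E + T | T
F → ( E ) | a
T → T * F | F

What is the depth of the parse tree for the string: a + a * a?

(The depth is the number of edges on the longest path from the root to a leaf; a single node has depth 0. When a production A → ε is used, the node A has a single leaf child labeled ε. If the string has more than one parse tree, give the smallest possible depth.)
The grammar is unambiguous; the parse tree of a + a * a is:
E → E + T at the root (depth 0).
  Left E (depth 1) → T (2) → F (3) → a (4).
  Right T (depth 1) → T * F; that T (2) → F (3) → a (4); F (2) → a (3).
The longest root-to-leaf paths have 4 edges.
Depth = 4.

Final answer: 4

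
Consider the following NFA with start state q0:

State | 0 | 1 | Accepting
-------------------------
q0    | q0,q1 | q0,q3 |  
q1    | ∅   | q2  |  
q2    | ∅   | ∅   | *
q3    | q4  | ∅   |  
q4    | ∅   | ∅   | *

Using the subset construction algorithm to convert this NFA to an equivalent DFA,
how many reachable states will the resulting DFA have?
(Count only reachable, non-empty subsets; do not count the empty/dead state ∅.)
Start subset: {q0}
{q0}: on 0 → {q0, q1}, on 1 → {q0, q3}
{q0, q1}: on 0 → {q0, q1}, on 1 → {q0, q2, q3}
{q0, q3}: on 0 → {q0, q1, q4}, on 1 → {q0, q3}
{q0, q2, q3}: on 0 → {q0, q1, q4}, on 1 → {q0, q3}
{q0, q1, q4}: on 0 → {q0, q1}, on 1 → {q0, q2, q3}
Reachable non-empty subsets: {q0}, {q0, q1}, {q0, q3}, {q0, q2, q3}, {q0, q1, q4} — 5 in total.

Final answer: 5 states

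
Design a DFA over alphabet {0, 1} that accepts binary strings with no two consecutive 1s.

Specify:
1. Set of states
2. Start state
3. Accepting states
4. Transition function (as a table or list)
One valid DFA (any DFA recognizing the same language is acceptable):
States: {q0, q1, dead}
Start: q0
Accepting: {q0, q1}
Transitions (accepting states marked with *):
State | 0 | 1 | Accepting
-------------------------
q0    | q0 | q1 | *
q1    | q0 | dead | *
dead  | dead | dead |  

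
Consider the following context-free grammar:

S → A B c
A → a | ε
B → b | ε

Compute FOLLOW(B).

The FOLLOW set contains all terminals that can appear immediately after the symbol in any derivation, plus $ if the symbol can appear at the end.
B occurs in S → A B c, immediately followed by the terminal c. So FOLLOW(B) = {c}.

Final answer: {c}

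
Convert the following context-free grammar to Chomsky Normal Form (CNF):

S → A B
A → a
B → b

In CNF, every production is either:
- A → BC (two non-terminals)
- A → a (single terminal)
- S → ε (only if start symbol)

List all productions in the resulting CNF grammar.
The grammar has no ε-productions or unit productions to eliminate.
S → A B is already in CNF (two non-terminals) – keep it.
A → a is already in CNF (single terminal) – keep it.
B → b is already in CNF (single terminal) – keep it.
Resulting CNF grammar (3 productions): A → a; B → b; S → A B

Final answer: A → a; B → b; S → A B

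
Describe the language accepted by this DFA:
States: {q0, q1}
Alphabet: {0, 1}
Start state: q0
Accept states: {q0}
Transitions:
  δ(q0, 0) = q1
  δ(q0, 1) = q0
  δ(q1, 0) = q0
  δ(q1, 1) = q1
Analyzing the DFA structure:
Start state: q0
Accept states: {q0}
Interpreting what each state remembers (checking against the transitions):
  q0: an even number of 0s has been read so far
  q1: an odd number of 0s has been read so far
  δ(q0, 0): in q0 (an even number of 0s has been read so far), after reading 0 we have: an odd number of 0s has been read so far → q1
  δ(q0, 1): in q0 (an even number of 0s has been read so far), after reading 1 we have: an even number of 0s has been read so far → q0
  δ(q1, 0): in q1 (an odd number of 0s has been read so far), after reading 0 we have: an even number of 0s has been read so far → q0
  δ(q1, 1): in q1 (an odd number of 0s has been read so far), after reading 1 we have: an odd number of 0s has been read so far → q1
A string is accepted iff it ends in {q0}, i.e. an even number of 0s has been read so far.
Language: All binary strings with an even number of 0s

Final answer: All binary strings with an even number of 0s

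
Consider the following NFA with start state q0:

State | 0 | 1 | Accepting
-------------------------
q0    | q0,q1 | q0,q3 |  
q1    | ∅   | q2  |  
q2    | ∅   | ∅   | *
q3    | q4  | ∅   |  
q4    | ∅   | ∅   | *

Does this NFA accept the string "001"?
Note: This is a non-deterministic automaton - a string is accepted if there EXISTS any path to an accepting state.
Track the set of states the NFA could be in: start {q0}
Read '0': {q0} → {q0, q1}
Read '0': {q0, q1} → {q0, q1}
Read '1': {q0, q1} → {q0, q2, q3}
Final set {q0, q2, q3} contains accepting state(s) {q2} → accepted.

Final answer: Yes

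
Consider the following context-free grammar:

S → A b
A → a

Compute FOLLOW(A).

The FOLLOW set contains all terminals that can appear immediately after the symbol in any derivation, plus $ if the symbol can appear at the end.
A occurs only in S → A b, where it is immediately followed by the terminal b. So FOLLOW(A) = {b}.

Final answer: {b}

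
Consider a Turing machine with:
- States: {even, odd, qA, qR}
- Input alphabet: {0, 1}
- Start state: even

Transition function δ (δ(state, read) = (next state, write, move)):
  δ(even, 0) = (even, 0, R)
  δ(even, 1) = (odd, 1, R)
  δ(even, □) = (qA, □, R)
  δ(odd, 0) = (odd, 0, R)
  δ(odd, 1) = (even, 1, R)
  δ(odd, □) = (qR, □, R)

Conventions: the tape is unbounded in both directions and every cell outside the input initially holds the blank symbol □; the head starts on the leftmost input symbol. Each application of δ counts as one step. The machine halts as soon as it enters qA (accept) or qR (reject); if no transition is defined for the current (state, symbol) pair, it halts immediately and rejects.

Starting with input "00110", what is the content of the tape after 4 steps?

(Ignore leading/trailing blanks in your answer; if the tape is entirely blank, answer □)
Step 0: [even]00110 (head at position 0)
Step 1: δ(even, 0) = (even, 0, R)  ⊢  0[even]0110 (head at position 1)
Step 2: δ(even, 0) = (even, 0, R)  ⊢  00[even]110 (head at position 2)
Step 3: δ(even, 1) = (odd, 1, R)  ⊢  001[odd]10 (head at position 3)
Step 4: δ(odd, 1) = (even, 1, R)  ⊢  0011[even]0 (head at position 4)
Tape after 4 steps (ignoring surrounding blanks): 00110

Final answer: Tape: 00110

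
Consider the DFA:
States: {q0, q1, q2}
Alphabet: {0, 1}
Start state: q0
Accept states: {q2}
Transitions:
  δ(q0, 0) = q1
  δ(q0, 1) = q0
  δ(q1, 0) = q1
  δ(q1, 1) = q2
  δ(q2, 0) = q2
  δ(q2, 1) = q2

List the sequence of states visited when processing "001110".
Starting at q0
Read '0': q0 -> q1
Read '0': q1 -> q1
Read '1': q1 -> q2
Read '1': q2 -> q2
Read '1': q2 -> q2
Read '0': q2 -> q2

Final answer: q0 -> q1 -> q1 -> q2 -> q2 -> q2 -> q2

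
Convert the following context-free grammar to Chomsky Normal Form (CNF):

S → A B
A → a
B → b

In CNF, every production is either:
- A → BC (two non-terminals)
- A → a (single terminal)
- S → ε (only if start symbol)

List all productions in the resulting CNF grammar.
The grammar has no ε-productions or unit productions to eliminate.
S → A B is already in CNF (two non-terminals) – keep it.
A → a is already in CNF (single terminal) – keep it.
B → b is already in CNF (single terminal) – keep it.
Resulting CNF grammar (3 productions): A → a; B → b; S → A B

Final answer: A → a; B → b; S → A B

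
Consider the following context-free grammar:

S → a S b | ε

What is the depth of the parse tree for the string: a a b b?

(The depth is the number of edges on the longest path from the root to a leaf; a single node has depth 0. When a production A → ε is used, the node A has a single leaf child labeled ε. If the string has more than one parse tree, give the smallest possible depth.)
The only parse tree applies S → a S b 2 times (once per matching a…b pair) and then S → ε.
The S nodes sit at depths 0, 1, …, 2; the innermost S (depth 2) has the single child ε at depth 3.
The terminal leaves a, b are at depths 1..2, so the longest root-to-leaf path is S → S → … → S → ε with 3 edges.
Depth = 3.

Final answer: 3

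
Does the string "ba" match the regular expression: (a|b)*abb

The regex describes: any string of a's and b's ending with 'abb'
No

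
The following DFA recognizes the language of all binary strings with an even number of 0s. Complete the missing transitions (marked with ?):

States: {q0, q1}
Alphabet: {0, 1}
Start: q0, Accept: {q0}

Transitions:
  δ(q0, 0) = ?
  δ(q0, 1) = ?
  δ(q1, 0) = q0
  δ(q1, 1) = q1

What each state remembers (consistent with the given transitions and accept states):
  q0: an even number of 0s has been read so far
  q1: an odd number of 0s has been read so far
Filling in the missing entries:
  δ(q0, 0): in q0 (an even number of 0s has been read so far), after reading 0 we have: an odd number of 0s has been read so far → q1
  δ(q0, 1): in q0 (an even number of 0s has been read so far), after reading 1 we have: an even number of 0s has been read so far → q0

Final answer: δ(q0, 0) = q1; δ(q0, 1) = q0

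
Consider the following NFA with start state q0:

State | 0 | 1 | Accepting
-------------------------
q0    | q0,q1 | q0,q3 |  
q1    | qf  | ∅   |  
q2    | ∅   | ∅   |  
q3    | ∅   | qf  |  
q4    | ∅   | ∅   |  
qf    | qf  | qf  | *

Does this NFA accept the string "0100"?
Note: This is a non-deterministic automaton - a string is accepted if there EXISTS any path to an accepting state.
Track the set of states the NFA could be in: start {q0}
Read '0': {q0} → {q0, q1}
Read '1': {q0, q1} → {q0, q3}
Read '0': {q0, q3} → {q0, q1}
Read '0': {q0, q1} → {q0, q1, qf}
Final set {q0, q1, qf} contains accepting state(s) {qf} → accepted.

Final answer: Yes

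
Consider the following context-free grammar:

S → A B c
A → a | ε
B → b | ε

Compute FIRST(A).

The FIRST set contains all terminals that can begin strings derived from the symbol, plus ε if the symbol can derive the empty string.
A → a contributes a; A → ε makes A nullable, contributing ε. FIRST(A) = {a, ε}.

Final answer: {a, ε}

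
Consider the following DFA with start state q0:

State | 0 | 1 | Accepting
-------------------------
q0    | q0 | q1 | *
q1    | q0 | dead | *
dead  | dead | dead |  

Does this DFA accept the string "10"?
Start in q0.
Read '1': q0 → q1
Read '0': q1 → q0
Final state q0 is accepting, so the string is accepted.

Final answer: Yes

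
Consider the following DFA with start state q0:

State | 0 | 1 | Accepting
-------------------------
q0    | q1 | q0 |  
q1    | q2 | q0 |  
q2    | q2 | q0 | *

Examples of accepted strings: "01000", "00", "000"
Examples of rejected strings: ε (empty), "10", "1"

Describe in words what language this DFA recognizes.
binary strings ending with '00'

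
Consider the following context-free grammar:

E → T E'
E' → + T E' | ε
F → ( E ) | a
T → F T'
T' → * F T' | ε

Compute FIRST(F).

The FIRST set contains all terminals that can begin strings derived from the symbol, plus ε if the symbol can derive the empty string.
FIRST(F): F → ( E ) contributes '(' and F → a contributes 'a', so FIRST(F) = {(, a}. F is not nullable.

Final answer: {(, a}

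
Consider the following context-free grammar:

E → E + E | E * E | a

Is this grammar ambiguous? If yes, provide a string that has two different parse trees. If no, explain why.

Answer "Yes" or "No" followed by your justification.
Two different leftmost derivations of a + a * a:
  (1) E ⇒ E + E ⇒ a + E ⇒ a + E * E ⇒ a + a * E ⇒ a + a * a   (tree groups a + (a * a))
  (2) E ⇒ E * E ⇒ E + E * E ⇒ a + E * E ⇒ a + a * E ⇒ a + a * a   (tree groups (a + a) * a)
Two distinct leftmost derivations = two distinct parse trees, so the grammar is ambiguous.

Final answer: Yes - the string 'a + a * a' has two distinct leftmost derivations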